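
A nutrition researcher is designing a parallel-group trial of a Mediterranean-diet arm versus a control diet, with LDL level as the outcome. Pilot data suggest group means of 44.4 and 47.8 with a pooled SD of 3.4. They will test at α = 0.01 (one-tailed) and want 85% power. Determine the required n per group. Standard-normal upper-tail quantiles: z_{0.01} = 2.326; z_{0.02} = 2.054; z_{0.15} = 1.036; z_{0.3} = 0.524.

n = 23 per group

Cohen's d = |M₁ − M₂| / SD_pooled = |44.4 − 47.8| / 3.4 = 3.4 / 3.4 = 1.000.
For two independent groups with equal n: n = 2·((z_{α} + z_β) / d)².
z_{α} + z_β = 2.326 + 1.036 = 3.362.
n = 2 × (3.362 / 1.000)² = 2 × 3.362² = 2 × 11.30 = 22.6.
Round up to the next whole participant.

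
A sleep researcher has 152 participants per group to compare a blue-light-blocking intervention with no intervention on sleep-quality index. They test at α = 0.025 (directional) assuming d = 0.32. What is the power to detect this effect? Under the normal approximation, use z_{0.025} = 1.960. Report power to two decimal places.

power ≈ 0.80

For two equal groups, power = Φ(d·√(n/2) − z_{α}).
d·√(n/2) = 0.32 × √(152/2) = 0.32 × 8.718 = 2.790.
z_β = 2.790 − 1.960 = 0.830.
Power = Φ(0.830) = 0.797.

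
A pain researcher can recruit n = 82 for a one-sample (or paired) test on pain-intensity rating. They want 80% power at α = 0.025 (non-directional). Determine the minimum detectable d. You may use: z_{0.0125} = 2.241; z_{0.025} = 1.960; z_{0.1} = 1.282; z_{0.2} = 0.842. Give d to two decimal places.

d_min ≈ 0.34

For a single sample (or paired design) of n = 82: d_min = (z_{α/2} + z_β)/√n.
z-sum = 2.241 + 0.842 = 3.083.
d_min = 3.083 / √82 = 3.083 / 9.055 = 0.340.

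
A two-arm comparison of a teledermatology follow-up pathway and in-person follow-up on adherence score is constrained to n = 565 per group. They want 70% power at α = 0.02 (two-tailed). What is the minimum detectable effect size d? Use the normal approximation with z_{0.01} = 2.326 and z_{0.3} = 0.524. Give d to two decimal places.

d_min ≈ 0.17

For two independent groups of n = 565 each: d_min = (z_{α/2} + z_β)·√(2/n).
z-sum = 2.326 + 0.524 = 2.850.
d_min = 2.850 × √(2/565) = 2.850 × 0.0595 = 0.170.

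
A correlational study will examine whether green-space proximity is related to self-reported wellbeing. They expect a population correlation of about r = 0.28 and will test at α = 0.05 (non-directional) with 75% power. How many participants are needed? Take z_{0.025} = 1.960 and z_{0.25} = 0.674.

Fisher's z: C = ½·ln((1+r)/(1−r)) = ½·ln(1.7778) = 0.2877.
n = ((z_{α/2} + z_β)/C)² + 3.
(1.960 + 0.674) / 0.2877 = 2.634 / 0.2877 = 9.155.
n = 9.155² + 3 = 83.82 + 3 = 86.8.
Round up.

n = 87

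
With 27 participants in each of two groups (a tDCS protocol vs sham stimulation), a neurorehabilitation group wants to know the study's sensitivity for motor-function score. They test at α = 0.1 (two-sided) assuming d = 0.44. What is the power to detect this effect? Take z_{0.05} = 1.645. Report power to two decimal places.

power ≈ 0.49

For two equal groups, power = Φ(d·√(n/2) − z_{α/2}).
d·√(n/2) = 0.44 × √(27/2) = 0.44 × 3.674 = 1.617.
z_β = 1.617 − 1.645 = -0.028.
Power = Φ(-0.028) = 0.489.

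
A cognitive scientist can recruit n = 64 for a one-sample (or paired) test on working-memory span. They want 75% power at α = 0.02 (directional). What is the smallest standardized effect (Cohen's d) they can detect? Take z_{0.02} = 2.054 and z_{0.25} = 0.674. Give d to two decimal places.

For a single sample (or paired design) of n = 64: d_min = (z_{α} + z_β)/√n.
z-sum = 2.054 + 0.674 = 2.728.
d_min = 2.728 / √64 = 2.728 / 8.000 = 0.341.

d_min ≈ 0.34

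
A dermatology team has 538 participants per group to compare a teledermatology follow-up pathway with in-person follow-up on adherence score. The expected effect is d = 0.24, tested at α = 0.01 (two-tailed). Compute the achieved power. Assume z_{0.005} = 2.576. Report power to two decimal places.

For two equal groups, power = Φ(d·√(n/2) − z_{α/2}).
d·√(n/2) = 0.24 × √(538/2) = 0.24 × 16.401 = 3.936.
z_β = 3.936 − 2.576 = 1.360.
Power = Φ(1.360) = 0.913.

power ≈ 0.91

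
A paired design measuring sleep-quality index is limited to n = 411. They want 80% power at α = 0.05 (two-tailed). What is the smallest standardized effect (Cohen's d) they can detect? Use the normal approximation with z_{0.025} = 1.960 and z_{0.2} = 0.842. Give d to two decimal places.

d_min ≈ 0.14

For a single sample (or paired design) of n = 411: d_min = (z_{α/2} + z_β)/√n.
z-sum = 1.960 + 0.842 = 2.802.
d_min = 2.802 / √411 = 2.802 / 20.273 = 0.138.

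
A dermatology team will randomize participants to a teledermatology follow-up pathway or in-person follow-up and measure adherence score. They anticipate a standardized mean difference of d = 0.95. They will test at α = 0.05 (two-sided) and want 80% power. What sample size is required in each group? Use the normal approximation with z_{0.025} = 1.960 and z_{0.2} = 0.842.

For two independent groups with equal n: n = 2·((z_{α/2} + z_β) / d)².
z_{α/2} + z_β = 1.960 + 0.842 = 2.802.
n = 2 × (2.802 / 0.95)² = 2 × 2.949² = 2 × 8.70 = 17.4.
Round up to the next whole participant.

n = 18 per group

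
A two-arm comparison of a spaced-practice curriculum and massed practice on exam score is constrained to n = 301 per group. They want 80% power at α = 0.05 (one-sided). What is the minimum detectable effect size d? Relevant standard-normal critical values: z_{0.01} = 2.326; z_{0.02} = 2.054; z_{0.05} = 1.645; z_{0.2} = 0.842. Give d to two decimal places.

For two independent groups of n = 301 each: d_min = (z_{α} + z_β)·√(2/n).
z-sum = 1.645 + 0.842 = 2.487.
d_min = 2.487 × √(2/301) = 2.487 × 0.0815 = 0.203.

d_min ≈ 0.20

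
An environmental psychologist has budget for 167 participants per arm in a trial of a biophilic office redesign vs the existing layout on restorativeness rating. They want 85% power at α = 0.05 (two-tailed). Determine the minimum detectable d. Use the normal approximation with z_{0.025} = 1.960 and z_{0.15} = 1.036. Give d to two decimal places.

For two independent groups of n = 167 each: d_min = (z_{α/2} + z_β)·√(2/n).
z-sum = 1.960 + 1.036 = 2.996.
d_min = 2.996 × √(2/167) = 2.996 × 0.1094 = 0.328.

d_min ≈ 0.33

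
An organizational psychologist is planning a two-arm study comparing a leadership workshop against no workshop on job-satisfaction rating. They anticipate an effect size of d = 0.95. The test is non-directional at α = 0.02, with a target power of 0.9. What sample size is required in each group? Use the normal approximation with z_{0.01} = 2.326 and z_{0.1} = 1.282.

n = 29 per group

For two independent groups with equal n: n = 2·((z_{α/2} + z_β) / d)².
z_{α/2} + z_β = 2.326 + 1.282 = 3.608.
n = 2 × (3.608 / 0.95)² = 2 × 3.798² = 2 × 14.42 = 28.8.
Round up to the next whole participant.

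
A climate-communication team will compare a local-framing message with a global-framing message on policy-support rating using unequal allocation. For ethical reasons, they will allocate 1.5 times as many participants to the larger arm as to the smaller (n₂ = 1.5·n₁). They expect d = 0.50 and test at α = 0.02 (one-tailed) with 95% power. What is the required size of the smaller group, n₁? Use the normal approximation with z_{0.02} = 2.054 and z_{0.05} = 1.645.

n₁ = 92

With allocation ratio k = n₂/n₁ = 1.5, Var(x̄₁−x̄₂) = σ²(1/n₁ + 1/(k·n₁)) = σ²·(k+1)/(k·n₁).
So n₁ = (1 + 1/k)·((z_{α} + z_β)/d)² = 1.667 × (3.699/0.50)².
n₁ = 1.667 × 54.73 = 91.2.
Round up: n₁ = 92, giving n₂ = 1.5 × 92 = 138.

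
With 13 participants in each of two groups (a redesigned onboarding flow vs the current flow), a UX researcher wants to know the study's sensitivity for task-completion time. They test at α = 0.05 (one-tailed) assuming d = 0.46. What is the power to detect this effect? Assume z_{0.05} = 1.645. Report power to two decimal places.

For two equal groups, power = Φ(d·√(n/2) − z_{α}).
d·√(n/2) = 0.46 × √(13/2) = 0.46 × 2.550 = 1.173.
z_β = 1.173 − 1.645 = -0.472.
Power = Φ(-0.472) = 0.318.

power ≈ 0.32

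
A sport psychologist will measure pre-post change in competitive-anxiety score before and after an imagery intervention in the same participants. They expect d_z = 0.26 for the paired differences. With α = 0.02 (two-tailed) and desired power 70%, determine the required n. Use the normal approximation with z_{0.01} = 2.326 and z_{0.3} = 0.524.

n = 121 pairs

For a paired (one-sample on differences) test: n = ((z_{α/2} + z_β) / d)².
z_{α/2} + z_β = 2.326 + 0.524 = 2.850.
n = (2.850 / 0.26)² = 10.962² = 120.16.
Round up.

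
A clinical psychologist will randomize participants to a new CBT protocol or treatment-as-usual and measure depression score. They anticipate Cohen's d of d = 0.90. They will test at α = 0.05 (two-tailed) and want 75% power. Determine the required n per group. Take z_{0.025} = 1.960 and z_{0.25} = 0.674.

For two independent groups with equal n: n = 2·((z_{α/2} + z_β) / d)².
z_{α/2} + z_β = 1.960 + 0.674 = 2.634.
n = 2 × (2.634 / 0.90)² = 2 × 2.927² = 2 × 8.57 = 17.1.
Round up to the next whole participant.

n = 18 per group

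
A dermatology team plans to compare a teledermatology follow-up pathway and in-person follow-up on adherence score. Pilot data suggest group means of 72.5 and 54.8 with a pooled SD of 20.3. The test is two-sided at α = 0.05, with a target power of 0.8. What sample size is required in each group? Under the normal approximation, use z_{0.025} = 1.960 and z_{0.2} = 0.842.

n = 21 per group

Cohen's d = |M₁ − M₂| / SD_pooled = |72.5 − 54.8| / 20.3 = 17.7 / 20.3 = 0.872.
For two independent groups with equal n: n = 2·((z_{α/2} + z_β) / d)².
z_{α/2} + z_β = 1.960 + 0.842 = 2.802.
n = 2 × (2.802 / 0.872)² = 2 × 3.213² = 2 × 10.33 = 20.7.
Round up to the next whole participant.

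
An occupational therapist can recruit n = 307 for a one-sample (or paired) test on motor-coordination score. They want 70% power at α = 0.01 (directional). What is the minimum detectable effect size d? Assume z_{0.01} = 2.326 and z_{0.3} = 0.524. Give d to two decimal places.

For a single sample (or paired design) of n = 307: d_min = (z_{α} + z_β)/√n.
z-sum = 2.326 + 0.524 = 2.850.
d_min = 2.850 / √307 = 2.850 / 17.521 = 0.163.

d_min ≈ 0.16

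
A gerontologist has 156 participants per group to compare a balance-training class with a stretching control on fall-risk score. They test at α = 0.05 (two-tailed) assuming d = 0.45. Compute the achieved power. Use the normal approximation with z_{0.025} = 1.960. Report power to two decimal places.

For two equal groups, power = Φ(d·√(n/2) − z_{α/2}).
d·√(n/2) = 0.45 × √(156/2) = 0.45 × 8.832 = 3.974.
z_β = 3.974 − 1.960 = 2.014.
Power = Φ(2.014) = 0.978.

power ≈ 0.98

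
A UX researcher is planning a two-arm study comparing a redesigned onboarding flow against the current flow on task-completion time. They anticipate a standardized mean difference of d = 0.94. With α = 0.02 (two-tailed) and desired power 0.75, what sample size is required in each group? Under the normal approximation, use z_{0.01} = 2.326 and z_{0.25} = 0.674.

For two independent groups with equal n: n = 2·((z_{α/2} + z_β) / d)².
z_{α/2} + z_β = 2.326 + 0.674 = 3.000.
n = 2 × (3.000 / 0.94)² = 2 × 3.191² = 2 × 10.19 = 20.4.
Round up to the next whole participant.

n = 21 per group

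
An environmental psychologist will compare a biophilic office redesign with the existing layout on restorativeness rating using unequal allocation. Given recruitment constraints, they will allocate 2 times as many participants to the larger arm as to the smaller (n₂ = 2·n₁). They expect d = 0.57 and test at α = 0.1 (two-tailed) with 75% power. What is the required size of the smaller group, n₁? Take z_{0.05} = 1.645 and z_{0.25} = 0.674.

With allocation ratio k = n₂/n₁ = 2, Var(x̄₁−x̄₂) = σ²(1/n₁ + 1/(k·n₁)) = σ²·(k+1)/(k·n₁).
So n₁ = (1 + 1/k)·((z_{α/2} + z_β)/d)² = 1.500 × (2.319/0.57)².
n₁ = 1.500 × 16.55 = 24.8.
Round up: n₁ = 25, giving n₂ = 2 × 25 = 50.

n₁ = 25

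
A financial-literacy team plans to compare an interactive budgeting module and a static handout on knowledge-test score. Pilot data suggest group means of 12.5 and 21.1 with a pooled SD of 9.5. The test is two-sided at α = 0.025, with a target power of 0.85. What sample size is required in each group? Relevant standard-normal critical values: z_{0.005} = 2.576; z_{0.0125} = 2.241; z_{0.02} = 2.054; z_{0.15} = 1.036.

n = 27 per group

Cohen's d = |M₁ − M₂| / SD_pooled = |12.5 − 21.1| / 9.5 = 8.6 / 9.5 = 0.905.
For two independent groups with equal n: n = 2·((z_{α/2} + z_β) / d)².
z_{α/2} + z_β = 2.241 + 1.036 = 3.277.
n = 2 × (3.277 / 0.905)² = 2 × 3.621² = 2 × 13.11 = 26.2.
Round up to the next whole participant.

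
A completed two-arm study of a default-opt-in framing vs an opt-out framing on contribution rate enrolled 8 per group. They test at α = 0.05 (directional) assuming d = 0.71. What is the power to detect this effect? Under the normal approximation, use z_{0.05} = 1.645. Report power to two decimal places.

power ≈ 0.41

For two equal groups, power = Φ(d·√(n/2) − z_{α}).
d·√(n/2) = 0.71 × √(8/2) = 0.71 × 2.000 = 1.420.
z_β = 1.420 − 1.645 = -0.225.
Power = Φ(-0.225) = 0.411.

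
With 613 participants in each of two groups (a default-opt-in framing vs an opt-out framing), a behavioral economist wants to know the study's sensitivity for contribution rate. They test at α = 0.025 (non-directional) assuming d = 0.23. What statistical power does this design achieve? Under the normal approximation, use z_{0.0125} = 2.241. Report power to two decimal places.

power ≈ 0.96

For two equal groups, power = Φ(d·√(n/2) − z_{α/2}).
d·√(n/2) = 0.23 × √(613/2) = 0.23 × 17.507 = 4.027.
z_β = 4.027 − 2.241 = 1.786.
Power = Φ(1.786) = 0.963.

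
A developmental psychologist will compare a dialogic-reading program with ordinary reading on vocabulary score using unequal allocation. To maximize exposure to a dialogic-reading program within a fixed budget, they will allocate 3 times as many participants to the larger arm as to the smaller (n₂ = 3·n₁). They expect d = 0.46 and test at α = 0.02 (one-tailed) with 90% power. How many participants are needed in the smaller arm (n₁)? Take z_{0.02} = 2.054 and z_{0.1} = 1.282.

n₁ = 71

With allocation ratio k = n₂/n₁ = 3, Var(x̄₁−x̄₂) = σ²(1/n₁ + 1/(k·n₁)) = σ²·(k+1)/(k·n₁).
So n₁ = (1 + 1/k)·((z_{α} + z_β)/d)² = 1.333 × (3.336/0.46)².
n₁ = 1.333 × 52.59 = 70.1.
Round up: n₁ = 71, giving n₂ = 3 × 71 = 213.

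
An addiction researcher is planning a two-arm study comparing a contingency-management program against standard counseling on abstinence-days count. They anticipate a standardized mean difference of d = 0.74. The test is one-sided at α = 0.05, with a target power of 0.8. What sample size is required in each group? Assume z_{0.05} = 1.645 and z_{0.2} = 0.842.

n = 23 per group

For two independent groups with equal n: n = 2·((z_{α} + z_β) / d)².
z_{α} + z_β = 1.645 + 0.842 = 2.487.
n = 2 × (2.487 / 0.74)² = 2 × 3.361² = 2 × 11.30 = 22.6.
Round up to the next whole participant.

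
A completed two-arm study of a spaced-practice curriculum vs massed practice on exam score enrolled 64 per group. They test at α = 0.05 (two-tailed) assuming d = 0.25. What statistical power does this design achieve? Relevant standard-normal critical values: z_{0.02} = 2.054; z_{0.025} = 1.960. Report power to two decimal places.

For two equal groups, power = Φ(d·√(n/2) − z_{α/2}).
d·√(n/2) = 0.25 × √(64/2) = 0.25 × 5.657 = 1.414.
z_β = 1.414 − 1.960 = -0.546.
Power = Φ(-0.546) = 0.293.

power ≈ 0.29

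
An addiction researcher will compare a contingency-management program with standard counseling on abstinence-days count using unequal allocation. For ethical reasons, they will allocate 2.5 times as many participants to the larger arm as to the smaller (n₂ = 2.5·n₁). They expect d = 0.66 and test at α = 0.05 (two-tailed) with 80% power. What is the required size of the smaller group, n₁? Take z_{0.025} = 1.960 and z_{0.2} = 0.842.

n₁ = 26

With allocation ratio k = n₂/n₁ = 2.5, Var(x̄₁−x̄₂) = σ²(1/n₁ + 1/(k·n₁)) = σ²·(k+1)/(k·n₁).
So n₁ = (1 + 1/k)·((z_{α/2} + z_β)/d)² = 1.400 × (2.802/0.66)².
n₁ = 1.400 × 18.02 = 25.2.
Round up: n₁ = 26, giving n₂ = 2.5 × 26 = 65.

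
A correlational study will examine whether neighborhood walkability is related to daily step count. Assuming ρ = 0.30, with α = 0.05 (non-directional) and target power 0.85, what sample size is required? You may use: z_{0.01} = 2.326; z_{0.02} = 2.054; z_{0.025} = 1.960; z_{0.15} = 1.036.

n = 97

Fisher's z: C = ½·ln((1+r)/(1−r)) = ½·ln(1.8571) = 0.3095.
n = ((z_{α/2} + z_β)/C)² + 3.
(1.960 + 1.036) / 0.3095 = 2.996 / 0.3095 = 9.680.
n = 9.680² + 3 = 93.70 + 3 = 96.7.
Round up.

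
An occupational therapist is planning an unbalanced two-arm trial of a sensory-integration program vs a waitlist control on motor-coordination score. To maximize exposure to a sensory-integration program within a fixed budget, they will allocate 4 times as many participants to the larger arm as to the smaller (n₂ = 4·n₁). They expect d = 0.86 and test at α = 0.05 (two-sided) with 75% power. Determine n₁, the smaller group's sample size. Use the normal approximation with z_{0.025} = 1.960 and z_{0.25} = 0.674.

With allocation ratio k = n₂/n₁ = 4, Var(x̄₁−x̄₂) = σ²(1/n₁ + 1/(k·n₁)) = σ²·(k+1)/(k·n₁).
So n₁ = (1 + 1/k)·((z_{α/2} + z_β)/d)² = 1.250 × (2.634/0.86)².
n₁ = 1.250 × 9.38 = 11.7.
Round up: n₁ = 12, giving n₂ = 4 × 12 = 48.

n₁ = 12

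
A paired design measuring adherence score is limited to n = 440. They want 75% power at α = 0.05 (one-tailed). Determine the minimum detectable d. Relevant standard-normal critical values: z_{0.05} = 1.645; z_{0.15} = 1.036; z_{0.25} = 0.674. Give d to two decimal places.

d_min ≈ 0.11

For a single sample (or paired design) of n = 440: d_min = (z_{α} + z_β)/√n.
z-sum = 1.645 + 0.674 = 2.319.
d_min = 2.319 / √440 = 2.319 / 20.976 = 0.111.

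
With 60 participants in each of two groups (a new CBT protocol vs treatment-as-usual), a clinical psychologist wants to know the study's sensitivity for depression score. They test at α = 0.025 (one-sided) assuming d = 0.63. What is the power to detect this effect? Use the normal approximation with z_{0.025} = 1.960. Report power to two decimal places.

For two equal groups, power = Φ(d·√(n/2) − z_{α}).
d·√(n/2) = 0.63 × √(60/2) = 0.63 × 5.477 = 3.451.
z_β = 3.451 − 1.960 = 1.491.
Power = Φ(1.491) = 0.932.

power ≈ 0.93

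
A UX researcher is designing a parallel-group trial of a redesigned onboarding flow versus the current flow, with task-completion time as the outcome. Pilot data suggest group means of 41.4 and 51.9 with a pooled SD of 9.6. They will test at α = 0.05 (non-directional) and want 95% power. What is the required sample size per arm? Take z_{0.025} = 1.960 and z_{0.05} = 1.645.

Cohen's d = |M₁ − M₂| / SD_pooled = |41.4 − 51.9| / 9.6 = 10.5 / 9.6 = 1.094.
For two independent groups with equal n: n = 2·((z_{α/2} + z_β) / d)².
z_{α/2} + z_β = 1.960 + 1.645 = 3.605.
n = 2 × (3.605 / 1.094)² = 2 × 3.295² = 2 × 10.86 = 21.7.
Round up to the next whole participant.

n = 22 per group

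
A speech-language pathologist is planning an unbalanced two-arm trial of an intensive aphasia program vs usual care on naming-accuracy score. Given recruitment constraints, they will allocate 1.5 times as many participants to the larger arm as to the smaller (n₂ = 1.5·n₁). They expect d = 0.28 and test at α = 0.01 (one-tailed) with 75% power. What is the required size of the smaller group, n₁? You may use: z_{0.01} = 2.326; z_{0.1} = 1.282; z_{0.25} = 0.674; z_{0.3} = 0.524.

With allocation ratio k = n₂/n₁ = 1.5, Var(x̄₁−x̄₂) = σ²(1/n₁ + 1/(k·n₁)) = σ²·(k+1)/(k·n₁).
So n₁ = (1 + 1/k)·((z_{α} + z_β)/d)² = 1.667 × (3.000/0.28)².
n₁ = 1.667 × 114.80 = 191.3.
Round up: n₁ = 192, giving n₂ = 1.5 × 192 = 288.

n₁ = 192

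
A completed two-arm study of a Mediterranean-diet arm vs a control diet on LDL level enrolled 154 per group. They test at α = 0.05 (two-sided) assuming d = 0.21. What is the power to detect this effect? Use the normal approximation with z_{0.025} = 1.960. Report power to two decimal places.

For two equal groups, power = Φ(d·√(n/2) − z_{α/2}).
d·√(n/2) = 0.21 × √(154/2) = 0.21 × 8.775 = 1.843.
z_β = 1.843 − 1.960 = -0.117.
Power = Φ(-0.117) = 0.453.

power ≈ 0.45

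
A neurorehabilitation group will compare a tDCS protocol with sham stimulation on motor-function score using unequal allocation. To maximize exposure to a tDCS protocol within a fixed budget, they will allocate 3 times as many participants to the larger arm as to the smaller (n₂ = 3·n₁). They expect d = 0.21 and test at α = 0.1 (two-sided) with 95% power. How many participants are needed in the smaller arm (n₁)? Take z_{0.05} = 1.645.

With allocation ratio k = n₂/n₁ = 3, Var(x̄₁−x̄₂) = σ²(1/n₁ + 1/(k·n₁)) = σ²·(k+1)/(k·n₁).
So n₁ = (1 + 1/k)·((z_{α/2} + z_β)/d)² = 1.333 × (3.290/0.21)².
n₁ = 1.333 × 245.44 = 327.3.
Round up: n₁ = 328, giving n₂ = 3 × 328 = 984.

n₁ = 328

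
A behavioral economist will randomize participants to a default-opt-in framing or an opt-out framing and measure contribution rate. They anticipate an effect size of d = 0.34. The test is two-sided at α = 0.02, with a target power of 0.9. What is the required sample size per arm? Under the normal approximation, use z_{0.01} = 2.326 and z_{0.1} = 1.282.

n = 226 per group

For two independent groups with equal n: n = 2·((z_{α/2} + z_β) / d)².
z_{α/2} + z_β = 2.326 + 1.282 = 3.608.
n = 2 × (3.608 / 0.34)² = 2 × 10.612² = 2 × 112.61 = 225.2.
Round up to the next whole participant.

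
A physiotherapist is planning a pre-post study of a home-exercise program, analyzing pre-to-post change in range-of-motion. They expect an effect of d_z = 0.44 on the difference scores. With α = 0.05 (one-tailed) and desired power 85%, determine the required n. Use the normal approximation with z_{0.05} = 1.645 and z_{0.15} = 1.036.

For a paired (one-sample on differences) test: n = ((z_{α} + z_β) / d)².
z_{α} + z_β = 1.645 + 1.036 = 2.681.
n = (2.681 / 0.44)² = 6.093² = 37.13.
Round up.

n = 38 pairs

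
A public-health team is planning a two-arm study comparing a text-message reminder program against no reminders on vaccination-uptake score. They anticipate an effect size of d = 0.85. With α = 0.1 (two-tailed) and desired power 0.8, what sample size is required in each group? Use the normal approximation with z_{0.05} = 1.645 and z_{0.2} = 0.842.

n = 18 per group

For two independent groups with equal n: n = 2·((z_{α/2} + z_β) / d)².
z_{α/2} + z_β = 1.645 + 0.842 = 2.487.
n = 2 × (2.487 / 0.85)² = 2 × 2.926² = 2 × 8.56 = 17.1.
Round up to the next whole participant.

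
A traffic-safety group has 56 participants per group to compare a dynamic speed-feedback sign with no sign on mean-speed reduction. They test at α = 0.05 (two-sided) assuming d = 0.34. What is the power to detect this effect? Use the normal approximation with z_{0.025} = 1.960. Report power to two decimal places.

power ≈ 0.44

For two equal groups, power = Φ(d·√(n/2) − z_{α/2}).
d·√(n/2) = 0.34 × √(56/2) = 0.34 × 5.292 = 1.799.
z_β = 1.799 − 1.960 = -0.161.
Power = Φ(-0.161) = 0.436.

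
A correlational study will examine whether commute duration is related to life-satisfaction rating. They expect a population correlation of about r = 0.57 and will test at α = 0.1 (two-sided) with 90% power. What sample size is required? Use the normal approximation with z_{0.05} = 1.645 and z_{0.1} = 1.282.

Fisher's z: C = ½·ln((1+r)/(1−r)) = ½·ln(3.6512) = 0.6475.
n = ((z_{α/2} + z_β)/C)² + 3.
(1.645 + 1.282) / 0.6475 = 2.927 / 0.6475 = 4.520.
n = 4.520² + 3 = 20.43 + 3 = 23.4.
Round up.

n = 24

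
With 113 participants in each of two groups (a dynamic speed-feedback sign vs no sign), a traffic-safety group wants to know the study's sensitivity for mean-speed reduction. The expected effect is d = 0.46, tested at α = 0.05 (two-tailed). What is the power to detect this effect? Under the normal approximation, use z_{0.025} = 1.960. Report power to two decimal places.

power ≈ 0.93

For two equal groups, power = Φ(d·√(n/2) − z_{α/2}).
d·√(n/2) = 0.46 × √(113/2) = 0.46 × 7.517 = 3.458.
z_β = 3.458 − 1.960 = 1.498.
Power = Φ(1.498) = 0.933.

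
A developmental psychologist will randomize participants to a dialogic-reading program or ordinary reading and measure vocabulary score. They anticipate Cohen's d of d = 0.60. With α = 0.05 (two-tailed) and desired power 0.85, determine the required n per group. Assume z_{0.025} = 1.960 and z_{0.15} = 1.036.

For two independent groups with equal n: n = 2·((z_{α/2} + z_β) / d)².
z_{α/2} + z_β = 1.960 + 1.036 = 2.996.
n = 2 × (2.996 / 0.60)² = 2 × 4.993² = 2 × 24.93 = 49.9.
Round up to the next whole participant.

n = 50 per group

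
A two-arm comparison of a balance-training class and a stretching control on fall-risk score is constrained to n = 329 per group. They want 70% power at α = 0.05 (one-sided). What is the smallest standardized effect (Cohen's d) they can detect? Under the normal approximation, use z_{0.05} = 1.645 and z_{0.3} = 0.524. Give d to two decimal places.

For two independent groups of n = 329 each: d_min = (z_{α} + z_β)·√(2/n).
z-sum = 1.645 + 0.524 = 2.169.
d_min = 2.169 × √(2/329) = 2.169 × 0.0780 = 0.169.

d_min ≈ 0.17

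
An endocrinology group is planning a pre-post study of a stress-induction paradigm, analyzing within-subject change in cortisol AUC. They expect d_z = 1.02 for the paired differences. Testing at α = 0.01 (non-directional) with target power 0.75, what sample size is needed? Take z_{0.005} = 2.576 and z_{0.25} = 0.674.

For a paired (one-sample on differences) test: n = ((z_{α/2} + z_β) / d)².
z_{α/2} + z_β = 2.576 + 0.674 = 3.250.
n = (3.250 / 1.02)² = 3.186² = 10.15.
Round up.

n = 11 pairs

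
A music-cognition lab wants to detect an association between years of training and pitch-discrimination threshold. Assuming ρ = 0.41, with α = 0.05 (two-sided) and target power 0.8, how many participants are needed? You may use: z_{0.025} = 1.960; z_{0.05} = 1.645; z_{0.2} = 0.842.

n = 45

Fisher's z: C = ½·ln((1+r)/(1−r)) = ½·ln(2.3898) = 0.4356.
n = ((z_{α/2} + z_β)/C)² + 3.
(1.960 + 0.842) / 0.4356 = 2.802 / 0.4356 = 6.433.
n = 6.433² + 3 = 41.38 + 3 = 44.4.
Round up.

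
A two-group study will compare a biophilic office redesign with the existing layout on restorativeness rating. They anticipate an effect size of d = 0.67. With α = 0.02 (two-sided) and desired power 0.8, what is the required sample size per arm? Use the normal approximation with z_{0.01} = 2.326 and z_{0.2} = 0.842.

For two independent groups with equal n: n = 2·((z_{α/2} + z_β) / d)².
z_{α/2} + z_β = 2.326 + 0.842 = 3.168.
n = 2 × (3.168 / 0.67)² = 2 × 4.728² = 2 × 22.36 = 44.7.
Round up to the next whole participant.

n = 45 per group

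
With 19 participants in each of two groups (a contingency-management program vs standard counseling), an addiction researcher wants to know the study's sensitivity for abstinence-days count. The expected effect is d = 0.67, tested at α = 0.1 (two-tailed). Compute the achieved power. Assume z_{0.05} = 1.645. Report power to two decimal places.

power ≈ 0.66

For two equal groups, power = Φ(d·√(n/2) − z_{α/2}).
d·√(n/2) = 0.67 × √(19/2) = 0.67 × 3.082 = 2.065.
z_β = 2.065 − 1.645 = 0.420.
Power = Φ(0.420) = 0.663.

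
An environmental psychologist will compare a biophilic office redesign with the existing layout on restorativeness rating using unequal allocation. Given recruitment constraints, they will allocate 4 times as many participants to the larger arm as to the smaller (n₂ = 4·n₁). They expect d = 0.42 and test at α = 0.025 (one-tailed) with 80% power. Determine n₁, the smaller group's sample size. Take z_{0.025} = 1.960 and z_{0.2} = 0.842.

n₁ = 56

With allocation ratio k = n₂/n₁ = 4, Var(x̄₁−x̄₂) = σ²(1/n₁ + 1/(k·n₁)) = σ²·(k+1)/(k·n₁).
So n₁ = (1 + 1/k)·((z_{α} + z_β)/d)² = 1.250 × (2.802/0.42)².
n₁ = 1.250 × 44.51 = 55.6.
Round up: n₁ = 56, giving n₂ = 4 × 56 = 224.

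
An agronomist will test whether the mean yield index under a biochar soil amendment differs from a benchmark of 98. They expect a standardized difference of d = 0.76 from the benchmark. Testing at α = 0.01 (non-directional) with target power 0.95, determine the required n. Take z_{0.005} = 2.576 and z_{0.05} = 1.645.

n = 31

For a one-sample test: n = ((z_{α/2} + z_β) / d)².
z_{α/2} + z_β = 2.576 + 1.645 = 4.221.
n = (4.221 / 0.76)² = 5.554² = 30.85.
Round up.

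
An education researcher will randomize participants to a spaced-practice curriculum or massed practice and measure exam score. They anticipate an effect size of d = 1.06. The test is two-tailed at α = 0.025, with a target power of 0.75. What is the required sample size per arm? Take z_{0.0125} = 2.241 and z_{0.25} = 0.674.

For two independent groups with equal n: n = 2·((z_{α/2} + z_β) / d)².
z_{α/2} + z_β = 2.241 + 0.674 = 2.915.
n = 2 × (2.915 / 1.06)² = 2 × 2.750² = 2 × 7.56 = 15.1.
Round up to the next whole participant.

n = 16 per group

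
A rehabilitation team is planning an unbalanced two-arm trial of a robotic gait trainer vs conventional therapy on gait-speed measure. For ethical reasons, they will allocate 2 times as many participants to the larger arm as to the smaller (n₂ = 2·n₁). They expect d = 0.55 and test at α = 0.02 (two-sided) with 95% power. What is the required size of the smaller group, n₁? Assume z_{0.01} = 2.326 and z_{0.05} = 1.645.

n₁ = 79

With allocation ratio k = n₂/n₁ = 2, Var(x̄₁−x̄₂) = σ²(1/n₁ + 1/(k·n₁)) = σ²·(k+1)/(k·n₁).
So n₁ = (1 + 1/k)·((z_{α/2} + z_β)/d)² = 1.500 × (3.971/0.55)².
n₁ = 1.500 × 52.13 = 78.2.
Round up: n₁ = 79, giving n₂ = 2 × 79 = 158.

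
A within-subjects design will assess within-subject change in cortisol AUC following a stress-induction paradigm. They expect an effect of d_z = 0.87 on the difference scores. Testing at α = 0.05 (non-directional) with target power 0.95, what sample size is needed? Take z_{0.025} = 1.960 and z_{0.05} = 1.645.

n = 18 pairs

For a paired (one-sample on differences) test: n = ((z_{α/2} + z_β) / d)².
z_{α/2} + z_β = 1.960 + 1.645 = 3.605.
n = (3.605 / 0.87)² = 4.144² = 17.17.
Round up.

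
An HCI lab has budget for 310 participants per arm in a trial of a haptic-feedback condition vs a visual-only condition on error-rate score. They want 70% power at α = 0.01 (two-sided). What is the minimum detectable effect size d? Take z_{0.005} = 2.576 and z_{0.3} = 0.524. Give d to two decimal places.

For two independent groups of n = 310 each: d_min = (z_{α/2} + z_β)·√(2/n).
z-sum = 2.576 + 0.524 = 3.100.
d_min = 3.100 × √(2/310) = 3.100 × 0.0803 = 0.249.

d_min ≈ 0.25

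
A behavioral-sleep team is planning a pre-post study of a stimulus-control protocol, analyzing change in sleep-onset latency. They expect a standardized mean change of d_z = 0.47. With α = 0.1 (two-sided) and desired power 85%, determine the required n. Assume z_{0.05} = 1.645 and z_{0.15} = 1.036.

For a paired (one-sample on differences) test: n = ((z_{α/2} + z_β) / d)².
z_{α/2} + z_β = 1.645 + 1.036 = 2.681.
n = (2.681 / 0.47)² = 5.704² = 32.54.
Round up.

n = 33 pairs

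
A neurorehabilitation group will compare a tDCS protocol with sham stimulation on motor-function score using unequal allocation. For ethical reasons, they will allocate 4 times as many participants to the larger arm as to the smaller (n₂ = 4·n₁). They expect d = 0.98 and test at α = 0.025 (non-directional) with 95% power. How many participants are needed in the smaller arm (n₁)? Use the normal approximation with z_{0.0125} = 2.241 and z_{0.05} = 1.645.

With allocation ratio k = n₂/n₁ = 4, Var(x̄₁−x̄₂) = σ²(1/n₁ + 1/(k·n₁)) = σ²·(k+1)/(k·n₁).
So n₁ = (1 + 1/k)·((z_{α/2} + z_β)/d)² = 1.250 × (3.886/0.98)².
n₁ = 1.250 × 15.72 = 19.7.
Round up: n₁ = 20, giving n₂ = 4 × 20 = 80.

n₁ = 20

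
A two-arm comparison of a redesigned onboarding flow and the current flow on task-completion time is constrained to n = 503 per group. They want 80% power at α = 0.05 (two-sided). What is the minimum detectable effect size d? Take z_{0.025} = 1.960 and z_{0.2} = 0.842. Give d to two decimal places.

For two independent groups of n = 503 each: d_min = (z_{α/2} + z_β)·√(2/n).
z-sum = 1.960 + 0.842 = 2.802.
d_min = 2.802 × √(2/503) = 2.802 × 0.0631 = 0.177.

d_min ≈ 0.18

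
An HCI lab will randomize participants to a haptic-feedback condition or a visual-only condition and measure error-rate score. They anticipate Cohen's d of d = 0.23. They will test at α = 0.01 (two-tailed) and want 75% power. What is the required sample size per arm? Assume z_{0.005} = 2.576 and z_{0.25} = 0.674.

For two independent groups with equal n: n = 2·((z_{α/2} + z_β) / d)².
z_{α/2} + z_β = 2.576 + 0.674 = 3.250.
n = 2 × (3.250 / 0.23)² = 2 × 14.130² = 2 × 199.67 = 399.3.
Round up to the next whole participant.

n = 400 per group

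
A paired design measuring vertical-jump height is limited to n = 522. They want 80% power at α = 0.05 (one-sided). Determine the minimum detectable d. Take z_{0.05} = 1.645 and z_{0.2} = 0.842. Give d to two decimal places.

For a single sample (or paired design) of n = 522: d_min = (z_{α} + z_β)/√n.
z-sum = 1.645 + 0.842 = 2.487.
d_min = 2.487 / √522 = 2.487 / 22.847 = 0.109.

d_min ≈ 0.11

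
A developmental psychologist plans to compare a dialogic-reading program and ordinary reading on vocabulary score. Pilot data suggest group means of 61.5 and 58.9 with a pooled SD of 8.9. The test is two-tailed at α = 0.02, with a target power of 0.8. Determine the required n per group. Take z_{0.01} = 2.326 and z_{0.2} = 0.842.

Cohen's d = |M₁ − M₂| / SD_pooled = |61.5 − 58.9| / 8.9 = 2.6 / 8.9 = 0.292.
For two independent groups with equal n: n = 2·((z_{α/2} + z_β) / d)².
z_{α/2} + z_β = 2.326 + 0.842 = 3.168.
n = 2 × (3.168 / 0.292)² = 2 × 10.849² = 2 × 117.71 = 235.4.
Round up to the next whole participant.

n = 236 per group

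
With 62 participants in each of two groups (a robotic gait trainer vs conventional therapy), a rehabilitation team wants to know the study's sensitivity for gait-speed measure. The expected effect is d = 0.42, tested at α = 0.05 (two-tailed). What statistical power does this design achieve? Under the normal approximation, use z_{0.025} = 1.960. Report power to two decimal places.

For two equal groups, power = Φ(d·√(n/2) − z_{α/2}).
d·√(n/2) = 0.42 × √(62/2) = 0.42 × 5.568 = 2.338.
z_β = 2.338 − 1.960 = 0.378.
Power = Φ(0.378) = 0.647.

power ≈ 0.65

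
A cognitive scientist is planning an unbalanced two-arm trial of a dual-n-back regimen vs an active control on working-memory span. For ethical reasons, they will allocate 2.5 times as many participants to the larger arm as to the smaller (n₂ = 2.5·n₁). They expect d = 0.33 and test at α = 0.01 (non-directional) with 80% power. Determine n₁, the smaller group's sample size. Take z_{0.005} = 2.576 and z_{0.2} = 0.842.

With allocation ratio k = n₂/n₁ = 2.5, Var(x̄₁−x̄₂) = σ²(1/n₁ + 1/(k·n₁)) = σ²·(k+1)/(k·n₁).
So n₁ = (1 + 1/k)·((z_{α/2} + z_β)/d)² = 1.400 × (3.418/0.33)².
n₁ = 1.400 × 107.28 = 150.2.
Round up: n₁ = 151, giving n₂ = ⌈2.5 × 151⌉ = ⌈377.5⌉ = 378.

n₁ = 151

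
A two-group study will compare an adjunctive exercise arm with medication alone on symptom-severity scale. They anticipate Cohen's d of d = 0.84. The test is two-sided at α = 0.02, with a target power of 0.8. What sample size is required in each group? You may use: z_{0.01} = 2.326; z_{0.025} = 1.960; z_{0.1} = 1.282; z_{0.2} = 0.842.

n = 29 per group

For two independent groups with equal n: n = 2·((z_{α/2} + z_β) / d)².
z_{α/2} + z_β = 2.326 + 0.842 = 3.168.
n = 2 × (3.168 / 0.84)² = 2 × 3.771² = 2 × 14.22 = 28.4.
Round up to the next whole participant.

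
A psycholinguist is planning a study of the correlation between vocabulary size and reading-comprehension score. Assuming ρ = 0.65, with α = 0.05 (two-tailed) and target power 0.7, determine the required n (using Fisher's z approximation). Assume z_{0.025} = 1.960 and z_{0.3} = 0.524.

Fisher's z: C = ½·ln((1+r)/(1−r)) = ½·ln(4.7143) = 0.7753.
n = ((z_{α/2} + z_β)/C)² + 3.
(1.960 + 0.524) / 0.7753 = 2.484 / 0.7753 = 3.204.
n = 3.204² + 3 = 10.27 + 3 = 13.3.
Round up.

n = 14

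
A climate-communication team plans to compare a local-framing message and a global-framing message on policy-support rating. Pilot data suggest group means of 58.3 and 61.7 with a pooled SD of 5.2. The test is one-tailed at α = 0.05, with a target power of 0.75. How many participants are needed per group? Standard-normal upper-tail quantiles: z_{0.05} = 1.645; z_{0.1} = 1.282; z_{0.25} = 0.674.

Cohen's d = |M₁ − M₂| / SD_pooled = |58.3 − 61.7| / 5.2 = 3.4 / 5.2 = 0.654.
For two independent groups with equal n: n = 2·((z_{α} + z_β) / d)².
z_{α} + z_β = 1.645 + 0.674 = 2.319.
n = 2 × (2.319 / 0.654)² = 2 × 3.546² = 2 × 12.57 = 25.1.
Round up to the next whole participant.

n = 26 per group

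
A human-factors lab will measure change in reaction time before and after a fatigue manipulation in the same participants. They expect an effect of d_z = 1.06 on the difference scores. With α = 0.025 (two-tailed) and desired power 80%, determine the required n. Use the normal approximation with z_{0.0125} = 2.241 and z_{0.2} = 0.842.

n = 9 pairs

For a paired (one-sample on differences) test: n = ((z_{α/2} + z_β) / d)².
z_{α/2} + z_β = 2.241 + 0.842 = 3.083.
n = (3.083 / 1.06)² = 2.908² = 8.46.
Round up.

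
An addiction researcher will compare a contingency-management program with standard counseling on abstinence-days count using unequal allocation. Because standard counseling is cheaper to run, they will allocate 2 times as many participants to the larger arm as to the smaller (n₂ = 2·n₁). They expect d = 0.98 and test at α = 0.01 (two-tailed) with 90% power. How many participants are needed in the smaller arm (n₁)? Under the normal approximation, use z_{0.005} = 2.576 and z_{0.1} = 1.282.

n₁ = 24

With allocation ratio k = n₂/n₁ = 2, Var(x̄₁−x̄₂) = σ²(1/n₁ + 1/(k·n₁)) = σ²·(k+1)/(k·n₁).
So n₁ = (1 + 1/k)·((z_{α/2} + z_β)/d)² = 1.500 × (3.858/0.98)².
n₁ = 1.500 × 15.50 = 23.2.
Round up: n₁ = 24, giving n₂ = 2 × 24 = 48.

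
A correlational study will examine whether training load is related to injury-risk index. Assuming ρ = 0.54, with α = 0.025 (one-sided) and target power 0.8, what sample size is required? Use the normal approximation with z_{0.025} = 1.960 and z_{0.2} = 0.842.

n = 25

Fisher's z: C = ½·ln((1+r)/(1−r)) = ½·ln(3.3478) = 0.6042.
n = ((z_{α} + z_β)/C)² + 3.
(1.960 + 0.842) / 0.6042 = 2.802 / 0.6042 = 4.638.
n = 4.638² + 3 = 21.51 + 3 = 24.5.
Round up.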